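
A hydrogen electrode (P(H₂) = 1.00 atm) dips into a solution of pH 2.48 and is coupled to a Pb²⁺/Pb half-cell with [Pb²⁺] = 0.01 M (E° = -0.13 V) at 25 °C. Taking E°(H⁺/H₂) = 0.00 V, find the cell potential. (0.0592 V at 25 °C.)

The hydrogen couple is the cathode, so E°_cell = 0.13 V; n = 2.
[H⁺] = 10^(−2.48) = 0.0033 M, and Q = [Pb²⁺]·P(H₂) / [H⁺]^2 = 912.
E = E° − (0.0592/2) log Q = 0.13 − (0.0592/2)(2.960) = 0.042 V.

0.042 V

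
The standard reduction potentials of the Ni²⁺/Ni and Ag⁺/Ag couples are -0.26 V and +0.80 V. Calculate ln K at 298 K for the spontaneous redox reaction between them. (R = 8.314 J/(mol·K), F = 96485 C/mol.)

ln K = 82.6

E°_cell = +0.80 − (-0.26) = 1.06 V, with n = 2 electrons transferred.
At equilibrium E = 0, so the Nernst equation gives ln K = nFE°/RT = (2)(96485)(1.06)/((8.314)(298)) = 82.56.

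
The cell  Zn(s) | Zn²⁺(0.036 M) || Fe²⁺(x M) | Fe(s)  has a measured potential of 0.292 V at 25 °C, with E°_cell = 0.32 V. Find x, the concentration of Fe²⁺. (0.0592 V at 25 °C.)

0.0041 M

From the Nernst equation, log Q = n(E° − E)/0.0592 = 2(0.32 − 0.292)/0.0592 = 0.946, so Q = 8.83.
With Q = [Zn²⁺]/[Fe²⁺] and the known concentrations, [Fe²⁺] in the denominator gives [Fe²⁺] = 0.0041 M.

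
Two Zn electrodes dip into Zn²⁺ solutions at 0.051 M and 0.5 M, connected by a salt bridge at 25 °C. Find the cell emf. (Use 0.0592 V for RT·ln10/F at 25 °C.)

0.029 V

Both half-cells are Zn²⁺/Zn, so E°_cell = 0. The concentrated side is the cathode; the cell reaction moves Zn²⁺ from high to low concentration with n = 2.
Q = [Zn²⁺]_dilute/[Zn²⁺]_conc = 0.051/0.5 = 0.102.
E = 0 − (0.0592/2) log Q = −(0.0592/2)(-0.991) = 0.0293 V.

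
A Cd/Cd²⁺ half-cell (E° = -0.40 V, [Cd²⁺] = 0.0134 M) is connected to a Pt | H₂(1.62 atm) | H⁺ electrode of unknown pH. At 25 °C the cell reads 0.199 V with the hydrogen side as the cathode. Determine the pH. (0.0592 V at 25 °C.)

E°_cell = 0.40 V and n = 2.
log Q = n(E° − E)/0.0592 = 2×(0.40 − 0.199)/0.0592 = 6.791.
With Q = [Cd²⁺]·P(H₂) / [H⁺]^2, solving for [H⁺] gives log[H⁺] = -4.227, so pH = 4.23.

pH = 4.23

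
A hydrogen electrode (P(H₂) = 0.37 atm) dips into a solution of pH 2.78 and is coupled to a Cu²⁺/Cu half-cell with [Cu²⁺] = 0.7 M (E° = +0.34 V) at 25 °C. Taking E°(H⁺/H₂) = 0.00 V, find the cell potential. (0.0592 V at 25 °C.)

The Cu²⁺/Cu couple is the cathode, so E°_cell = 0.34 V; n = 2.
[H⁺] = 10^(−2.78) = 0.0017 M, and Q = [H⁺]^2 / ([Cu²⁺]·P(H₂)) = 1.06 × 10^-5.
E = E° − (0.0592/2) log Q = 0.34 − (0.0592/2)(-4.973) = 0.487 V.

0.49 V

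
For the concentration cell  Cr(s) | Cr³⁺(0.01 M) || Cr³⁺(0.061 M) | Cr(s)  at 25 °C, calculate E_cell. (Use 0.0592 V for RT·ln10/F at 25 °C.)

Both half-cells are Cr³⁺/Cr, so E°_cell = 0. The concentrated side is the cathode; the cell reaction moves Cr³⁺ from high to low concentration with n = 3.
Q = [Cr³⁺]_dilute/[Cr³⁺]_conc = 0.01/0.061 = 0.164.
E = 0 − (0.0592/3) log Q = −(0.0592/3)(-0.785) = 0.0155 V.

0.015 V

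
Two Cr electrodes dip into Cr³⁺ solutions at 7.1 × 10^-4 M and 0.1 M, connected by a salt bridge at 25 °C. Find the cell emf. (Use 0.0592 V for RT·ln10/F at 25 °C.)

0.042 V

Both half-cells are Cr³⁺/Cr, so E°_cell = 0. The concentrated side is the cathode; the cell reaction moves Cr³⁺ from high to low concentration with n = 3.
Q = [Cr³⁺]_dilute/[Cr³⁺]_conc = 7.1 × 10^-4/0.1 = 0.00710.
E = 0 − (0.0592/3) log Q = −(0.0592/3)(-2.149) = 0.0424 V.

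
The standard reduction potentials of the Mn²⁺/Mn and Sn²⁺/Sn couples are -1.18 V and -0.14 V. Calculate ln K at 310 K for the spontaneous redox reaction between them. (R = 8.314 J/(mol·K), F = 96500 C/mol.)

E°_cell = -0.14 − (-1.18) = 1.04 V, with n = 2 electrons transferred.
At equilibrium E = 0, so the Nernst equation gives ln K = nFE°/RT = (2)(96500)(1.04)/((8.314)(310)) = 77.88.

ln K = 77.9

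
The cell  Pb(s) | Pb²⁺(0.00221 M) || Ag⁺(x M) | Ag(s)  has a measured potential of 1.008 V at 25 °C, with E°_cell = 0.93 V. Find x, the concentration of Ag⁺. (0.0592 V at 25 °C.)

From the Nernst equation, log Q = n(E° − E)/0.0592 = 2(0.93 − 1.008)/0.0592 = -2.635, so Q = 0.00232.
With Q = [Pb²⁺]/[Ag⁺]^2 and the known concentrations, [Ag⁺]^2 in the denominator gives [Ag⁺] = 0.98 M.

0.98 M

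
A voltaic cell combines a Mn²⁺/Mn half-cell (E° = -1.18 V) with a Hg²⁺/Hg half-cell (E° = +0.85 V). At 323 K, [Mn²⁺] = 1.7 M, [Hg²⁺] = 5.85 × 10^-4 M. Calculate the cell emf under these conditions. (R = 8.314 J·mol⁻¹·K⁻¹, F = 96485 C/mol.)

1.92 V

The Hg²⁺/Hg couple has the higher reduction potential and acts as the cathode, so E°_cell = +0.85 − (-1.18) = 2.03 V.
Balancing electrons gives n = 2; the reaction quotient is Q = [Mn²⁺]/[Hg²⁺] = 2910.
E = E° − (RT/nF) ln Q = 2.03 − (8.314×323)/(2×96485) × (7.975) = 2.030 − 0.111 = 1.919 V.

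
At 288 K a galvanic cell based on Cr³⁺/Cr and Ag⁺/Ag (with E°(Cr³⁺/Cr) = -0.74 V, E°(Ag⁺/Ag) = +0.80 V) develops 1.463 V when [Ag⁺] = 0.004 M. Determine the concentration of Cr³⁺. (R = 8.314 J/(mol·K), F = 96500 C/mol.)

From the Nernst equation, ln Q = nF(E° − E)/RT = 3×96500×(1.54 − 1.463)/(8.314×288) = 9.310, so Q = 1.1 × 10^4.
With Q = [Cr³⁺]/[Ag⁺]^3 and the known concentrations, [Cr³⁺] in the numerator gives [Cr³⁺] = 7.1 × 10^-4 M.

7.1 × 10^-4 M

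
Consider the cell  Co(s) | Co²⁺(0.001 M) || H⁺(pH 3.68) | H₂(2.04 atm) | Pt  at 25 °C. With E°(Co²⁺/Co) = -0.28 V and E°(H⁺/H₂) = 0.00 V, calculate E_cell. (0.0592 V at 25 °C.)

The hydrogen couple is the cathode, so E°_cell = 0.28 V; n = 2.
[H⁺] = 10^(−3.68) = 2.1 × 10^-4 M, and Q = [Co²⁺]·P(H₂) / [H⁺]^2 = 4.67 × 10^4.
E = E° − (0.0592/2) log Q = 0.28 − (0.0592/2)(4.670) = 0.142 V.

0.14 V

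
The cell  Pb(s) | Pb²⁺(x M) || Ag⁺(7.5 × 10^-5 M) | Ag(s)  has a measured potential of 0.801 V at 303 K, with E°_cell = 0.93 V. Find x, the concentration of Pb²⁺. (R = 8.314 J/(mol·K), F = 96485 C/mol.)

From the Nernst equation, ln Q = nF(E° − E)/RT = 2×96485×(0.93 − 0.801)/(8.314×303) = 9.882, so Q = 1.96 × 10^4.
With Q = [Pb²⁺]/[Ag⁺]^2 and the known concentrations, [Pb²⁺] in the numerator gives [Pb²⁺] = 1.1 × 10^-4 M.

1.1 × 10^-4 M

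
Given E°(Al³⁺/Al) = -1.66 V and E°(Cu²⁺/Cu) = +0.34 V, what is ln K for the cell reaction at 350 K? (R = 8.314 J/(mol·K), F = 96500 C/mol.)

ln K = 398.0

E°_cell = +0.34 − (-1.66) = 2.00 V, with n = 6 electrons transferred.
At equilibrium E = 0, so the Nernst equation gives ln K = nFE°/RT = (6)(96500)(2.00)/((8.314)(350)) = 397.95.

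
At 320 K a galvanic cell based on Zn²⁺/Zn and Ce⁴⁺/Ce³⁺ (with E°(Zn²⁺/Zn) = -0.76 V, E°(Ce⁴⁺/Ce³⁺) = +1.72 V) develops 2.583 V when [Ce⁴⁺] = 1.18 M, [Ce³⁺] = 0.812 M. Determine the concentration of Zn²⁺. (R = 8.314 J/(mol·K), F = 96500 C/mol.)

From the Nernst equation, ln Q = nF(E° − E)/RT = 2×96500×(2.48 − 2.583)/(8.314×320) = -7.472, so Q = 5.69 × 10^-4.
With Q = [Zn²⁺]·[Ce³⁺]^2/[Ce⁴⁺]^2 and the known concentrations, [Zn²⁺] in the numerator gives [Zn²⁺] = 0.0012 M.

0.0012 M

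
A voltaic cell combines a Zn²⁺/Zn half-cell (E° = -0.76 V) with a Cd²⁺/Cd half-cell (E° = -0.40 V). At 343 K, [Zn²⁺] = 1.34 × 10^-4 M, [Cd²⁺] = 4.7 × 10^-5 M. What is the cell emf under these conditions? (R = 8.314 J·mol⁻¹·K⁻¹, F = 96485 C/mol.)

0.345 V

The Cd²⁺/Cd couple has the higher reduction potential and acts as the cathode, so E°_cell = -0.40 − (-0.76) = 0.36 V.
Balancing electrons gives n = 2; the reaction quotient is Q = [Zn²⁺]/[Cd²⁺] = 2.85.
E = E° − (RT/nF) ln Q = 0.36 − (8.314×343)/(2×96485) × (1.048) = 0.360 − 0.015 = 0.345 V.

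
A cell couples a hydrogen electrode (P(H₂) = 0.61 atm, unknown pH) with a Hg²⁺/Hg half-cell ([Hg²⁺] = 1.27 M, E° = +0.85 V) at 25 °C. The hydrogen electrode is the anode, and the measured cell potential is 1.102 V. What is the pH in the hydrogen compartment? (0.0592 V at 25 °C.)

pH = 4.31

E°_cell = 0.85 V and n = 2.
log Q = n(E° − E)/0.0592 = 2×(0.85 − 1.102)/0.0592 = -8.514.
With Q = [H⁺]^2 / ([Hg²⁺]·P(H₂)), solving for [H⁺] gives log[H⁺] = -4.312, so pH = 4.31.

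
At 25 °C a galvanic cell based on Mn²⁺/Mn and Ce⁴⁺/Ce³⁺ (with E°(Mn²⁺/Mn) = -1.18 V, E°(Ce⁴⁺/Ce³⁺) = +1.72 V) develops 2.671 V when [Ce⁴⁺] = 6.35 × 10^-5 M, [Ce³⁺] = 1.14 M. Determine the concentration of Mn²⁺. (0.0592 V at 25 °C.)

0.17 M

From the Nernst equation, log Q = n(E° − E)/0.0592 = 2(2.90 − 2.671)/0.0592 = 7.736, so Q = 5.45 × 10^7.
With Q = [Mn²⁺]·[Ce³⁺]^2/[Ce⁴⁺]^2 and the known concentrations, [Mn²⁺] in the numerator gives [Mn²⁺] = 0.17 M.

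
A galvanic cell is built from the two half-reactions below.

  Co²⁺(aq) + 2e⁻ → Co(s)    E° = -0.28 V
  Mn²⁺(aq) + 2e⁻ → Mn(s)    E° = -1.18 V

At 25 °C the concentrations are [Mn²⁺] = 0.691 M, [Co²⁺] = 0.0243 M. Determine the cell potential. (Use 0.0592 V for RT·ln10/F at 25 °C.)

0.857 V

The Co²⁺/Co couple has the higher reduction potential and acts as the cathode, so E°_cell = -0.28 − (-1.18) = 0.90 V.
Balancing electrons gives n = 2; the reaction quotient is Q = [Mn²⁺]/[Co²⁺] = 28.4.
At 25 °C, E = E° − (0.0592/n) log Q = 0.90 − (0.0592/2)(1.454) = 0.900 − 0.043 = 0.857 V.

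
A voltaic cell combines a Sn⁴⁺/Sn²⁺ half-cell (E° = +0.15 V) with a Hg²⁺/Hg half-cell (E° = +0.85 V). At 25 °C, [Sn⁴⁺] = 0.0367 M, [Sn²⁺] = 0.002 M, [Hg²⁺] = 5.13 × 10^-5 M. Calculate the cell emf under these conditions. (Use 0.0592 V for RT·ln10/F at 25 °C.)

The Hg²⁺/Hg couple has the higher reduction potential and acts as the cathode, so E°_cell = +0.85 − (+0.15) = 0.70 V.
Balancing electrons gives n = 2; the reaction quotient is Q = [Sn⁴⁺]/([Sn²⁺]·[Hg²⁺]) = 3.58 × 10^5.
At 25 °C, E = E° − (0.0592/n) log Q = 0.70 − (0.0592/2)(5.554) = 0.700 − 0.164 = 0.536 V.

0.536 V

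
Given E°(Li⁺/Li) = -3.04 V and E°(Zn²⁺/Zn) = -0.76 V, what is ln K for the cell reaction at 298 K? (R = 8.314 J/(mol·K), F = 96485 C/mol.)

ln K = 177.6

E°_cell = -0.76 − (-3.04) = 2.28 V, with n = 2 electrons transferred.
At equilibrium E = 0, so the Nernst equation gives ln K = nFE°/RT = (2)(96485)(2.28)/((8.314)(298)) = 177.58.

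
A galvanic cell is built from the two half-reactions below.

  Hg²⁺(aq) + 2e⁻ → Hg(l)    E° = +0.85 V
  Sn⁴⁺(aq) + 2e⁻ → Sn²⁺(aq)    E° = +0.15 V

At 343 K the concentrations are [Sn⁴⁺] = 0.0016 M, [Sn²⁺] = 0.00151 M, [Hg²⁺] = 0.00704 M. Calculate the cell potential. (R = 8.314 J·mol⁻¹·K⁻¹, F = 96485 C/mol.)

The Hg²⁺/Hg couple has the higher reduction potential and acts as the cathode, so E°_cell = +0.85 − (+0.15) = 0.70 V.
Balancing electrons gives n = 2; the reaction quotient is Q = [Sn⁴⁺]/([Sn²⁺]·[Hg²⁺]) = 151.
E = E° − (RT/nF) ln Q = 0.70 − (8.314×343)/(2×96485) × (5.014) = 0.700 − 0.074 = 0.626 V.

0.626 V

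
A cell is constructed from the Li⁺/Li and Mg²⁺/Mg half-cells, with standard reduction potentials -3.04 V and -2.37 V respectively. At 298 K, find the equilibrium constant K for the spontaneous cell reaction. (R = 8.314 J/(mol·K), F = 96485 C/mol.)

4.6 × 10^22

E°_cell = -2.37 − (-3.04) = 0.67 V, with n = 2 electrons transferred.
At equilibrium E = 0, so the Nernst equation gives ln K = nFE°/RT = (2)(96485)(0.67)/((8.314)(298)) = 52.18.
K = e^52.18 = 4.6 × 10^22.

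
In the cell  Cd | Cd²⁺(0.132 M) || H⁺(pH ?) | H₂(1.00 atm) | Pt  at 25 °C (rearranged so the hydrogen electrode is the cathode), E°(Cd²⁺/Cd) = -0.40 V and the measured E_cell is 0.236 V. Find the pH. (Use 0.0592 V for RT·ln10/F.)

E°_cell = 0.40 V and n = 2.
log Q = n(E° − E)/0.0592 = 2×(0.40 − 0.236)/0.0592 = 5.541.
With Q = [Cd²⁺]·P(H₂) / [H⁺]^2, solving for [H⁺] gives log[H⁺] = -3.210, so pH = 3.21.

pH = 3.21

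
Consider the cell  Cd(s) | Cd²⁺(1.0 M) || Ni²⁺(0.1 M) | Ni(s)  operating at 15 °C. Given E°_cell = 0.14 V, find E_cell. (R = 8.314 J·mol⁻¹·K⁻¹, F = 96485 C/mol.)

Balancing electrons gives n = 2; the reaction quotient is Q = [Cd²⁺]/[Ni²⁺] = 10.0.
E = E° − (RT/nF) ln Q = 0.14 − (8.314×288)/(2×96485) × (2.303) = 0.140 − 0.029 = 0.111 V.

0.111 V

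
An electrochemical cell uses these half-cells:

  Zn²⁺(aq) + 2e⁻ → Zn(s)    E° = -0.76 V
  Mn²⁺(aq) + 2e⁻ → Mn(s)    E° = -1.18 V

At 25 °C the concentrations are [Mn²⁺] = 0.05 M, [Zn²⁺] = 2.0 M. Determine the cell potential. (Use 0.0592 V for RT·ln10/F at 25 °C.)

The Zn²⁺/Zn couple has the higher reduction potential and acts as the cathode, so E°_cell = -0.76 − (-1.18) = 0.42 V.
Balancing electrons gives n = 2; the reaction quotient is Q = [Mn²⁺]/[Zn²⁺] = 0.0250.
At 25 °C, E = E° − (0.0592/n) log Q = 0.42 − (0.0592/2)(-1.602) = 0.420 + 0.047 = 0.467 V.

0.467 V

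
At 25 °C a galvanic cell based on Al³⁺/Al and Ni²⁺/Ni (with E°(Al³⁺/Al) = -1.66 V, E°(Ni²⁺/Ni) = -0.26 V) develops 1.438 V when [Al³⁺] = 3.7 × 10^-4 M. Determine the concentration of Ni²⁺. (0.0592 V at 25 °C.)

0.099 M

From the Nernst equation, log Q = n(E° − E)/0.0592 = 6(1.40 − 1.438)/0.0592 = -3.851, so Q = 1.41 × 10^-4.
With Q = [Al³⁺]^2/[Ni²⁺]^3 and the known concentrations, [Ni²⁺]^3 in the denominator gives [Ni²⁺] = 0.099 M.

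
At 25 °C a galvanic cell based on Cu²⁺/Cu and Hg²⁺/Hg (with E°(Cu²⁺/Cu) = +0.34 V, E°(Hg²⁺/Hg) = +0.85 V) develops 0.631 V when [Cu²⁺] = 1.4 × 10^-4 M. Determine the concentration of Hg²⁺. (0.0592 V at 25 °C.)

1.7 M

From the Nernst equation, log Q = n(E° − E)/0.0592 = 2(0.51 − 0.631)/0.0592 = -4.088, so Q = 8.17 × 10^-5.
With Q = [Cu²⁺]/[Hg²⁺] and the known concentrations, [Hg²⁺] in the denominator gives [Hg²⁺] = 1.7 M.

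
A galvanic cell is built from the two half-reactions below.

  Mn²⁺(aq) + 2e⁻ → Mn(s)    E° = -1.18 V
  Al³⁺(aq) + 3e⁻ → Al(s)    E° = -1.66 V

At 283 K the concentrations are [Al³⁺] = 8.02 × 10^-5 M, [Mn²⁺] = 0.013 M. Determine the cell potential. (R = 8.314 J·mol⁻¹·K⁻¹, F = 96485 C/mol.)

0.504 V

The Mn²⁺/Mn couple has the higher reduction potential and acts as the cathode, so E°_cell = -1.18 − (-1.66) = 0.48 V.
Balancing electrons gives n = 6; the reaction quotient is Q = [Al³⁺]^2/[Mn²⁺]^3 = 0.00293.
E = E° − (RT/nF) ln Q = 0.48 − (8.314×283)/(6×96485) × (-5.834) = 0.480 + 0.024 = 0.504 V.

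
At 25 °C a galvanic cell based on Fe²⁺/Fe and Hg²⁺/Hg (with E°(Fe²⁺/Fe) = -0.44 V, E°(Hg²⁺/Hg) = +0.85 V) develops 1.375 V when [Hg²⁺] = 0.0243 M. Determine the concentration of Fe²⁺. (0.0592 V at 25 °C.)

3.3 × 10^-5 M

From the Nernst equation, log Q = n(E° − E)/0.0592 = 2(1.29 − 1.375)/0.0592 = -2.872, so Q = 0.00134.
With Q = [Fe²⁺]/[Hg²⁺] and the known concentrations, [Fe²⁺] in the numerator gives [Fe²⁺] = 3.3 × 10^-5 M.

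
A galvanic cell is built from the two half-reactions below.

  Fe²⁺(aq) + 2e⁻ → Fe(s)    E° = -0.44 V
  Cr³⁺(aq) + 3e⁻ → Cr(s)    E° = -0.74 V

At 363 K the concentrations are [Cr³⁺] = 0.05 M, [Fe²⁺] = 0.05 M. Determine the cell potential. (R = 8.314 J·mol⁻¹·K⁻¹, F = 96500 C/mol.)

0.284 V

The Fe²⁺/Fe couple has the higher reduction potential and acts as the cathode, so E°_cell = -0.44 − (-0.74) = 0.30 V.
Balancing electrons gives n = 6; the reaction quotient is Q = [Cr³⁺]^2/[Fe²⁺]^3 = 20.0.
E = E° − (RT/nF) ln Q = 0.30 − (8.314×363)/(6×96500) × (2.996) = 0.300 − 0.016 = 0.284 V.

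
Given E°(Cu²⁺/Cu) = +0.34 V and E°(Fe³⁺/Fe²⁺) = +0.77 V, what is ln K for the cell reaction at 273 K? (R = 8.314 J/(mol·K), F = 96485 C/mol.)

ln K = 36.6

E°_cell = +0.77 − (+0.34) = 0.43 V, with n = 2 electrons transferred.
At equilibrium E = 0, so the Nernst equation gives ln K = nFE°/RT = (2)(96485)(0.43)/((8.314)(273)) = 36.56.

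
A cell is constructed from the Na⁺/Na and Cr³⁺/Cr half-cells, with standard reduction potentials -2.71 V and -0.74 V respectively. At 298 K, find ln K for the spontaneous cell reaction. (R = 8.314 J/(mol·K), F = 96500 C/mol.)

E°_cell = -0.74 − (-2.71) = 1.97 V, with n = 3 electrons transferred.
At equilibrium E = 0, so the Nernst equation gives ln K = nFE°/RT = (3)(96500)(1.97)/((8.314)(298)) = 230.19.

ln K = 230.2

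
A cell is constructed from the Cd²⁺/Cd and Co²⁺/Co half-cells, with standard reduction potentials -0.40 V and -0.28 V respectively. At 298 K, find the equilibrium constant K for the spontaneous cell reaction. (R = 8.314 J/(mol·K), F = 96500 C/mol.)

E°_cell = -0.28 − (-0.40) = 0.12 V, with n = 2 electrons transferred.
At equilibrium E = 0, so the Nernst equation gives ln K = nFE°/RT = (2)(96500)(0.12)/((8.314)(298)) = 9.35.
K = e^9.35 = 1.1 × 10^4.

1.1 × 10^4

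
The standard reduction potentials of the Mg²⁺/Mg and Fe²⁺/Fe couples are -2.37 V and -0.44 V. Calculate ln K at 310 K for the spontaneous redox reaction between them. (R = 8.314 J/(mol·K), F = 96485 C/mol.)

E°_cell = -0.44 − (-2.37) = 1.93 V, with n = 2 electrons transferred.
At equilibrium E = 0, so the Nernst equation gives ln K = nFE°/RT = (2)(96485)(1.93)/((8.314)(310)) = 144.50.

ln K = 144.5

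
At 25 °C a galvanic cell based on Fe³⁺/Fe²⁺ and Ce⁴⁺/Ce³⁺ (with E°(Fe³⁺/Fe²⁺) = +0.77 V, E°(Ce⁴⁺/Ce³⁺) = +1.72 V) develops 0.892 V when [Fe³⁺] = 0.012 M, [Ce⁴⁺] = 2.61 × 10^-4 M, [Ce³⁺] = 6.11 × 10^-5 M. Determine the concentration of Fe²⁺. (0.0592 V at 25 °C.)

From the Nernst equation, log Q = n(E° − E)/0.0592 = 1(0.95 − 0.892)/0.0592 = 0.980, so Q = 9.54.
With Q = [Fe³⁺]·[Ce³⁺]/([Fe²⁺]·[Ce⁴⁺]) and the known concentrations, [Fe²⁺] in the denominator gives [Fe²⁺] = 2.9 × 10^-4 M.

2.9 × 10^-4 M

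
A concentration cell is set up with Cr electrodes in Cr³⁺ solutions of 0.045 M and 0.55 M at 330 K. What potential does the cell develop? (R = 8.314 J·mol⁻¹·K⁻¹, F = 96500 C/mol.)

0.024 V

Both half-cells are Cr³⁺/Cr, so E°_cell = 0. The concentrated side is the cathode; the cell reaction moves Cr³⁺ from high to low concentration with n = 3.
Q = [Cr³⁺]_dilute/[Cr³⁺]_conc = 0.045/0.55 = 0.0818.
E = 0 − (RT/nF) ln Q = −((8.314×330)/(3×96500))(-2.503) = 0.0237 V.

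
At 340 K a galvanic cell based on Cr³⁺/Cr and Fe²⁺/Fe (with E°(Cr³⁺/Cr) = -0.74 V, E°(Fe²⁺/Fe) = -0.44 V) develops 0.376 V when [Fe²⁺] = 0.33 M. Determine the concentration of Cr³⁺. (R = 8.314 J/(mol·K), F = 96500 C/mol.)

7.9 × 10^-5 M

From the Nernst equation, ln Q = nF(E° − E)/RT = 6×96500×(0.30 − 0.376)/(8.314×340) = -15.567, so Q = 1.74 × 10^-7.
With Q = [Cr³⁺]^2/[Fe²⁺]^3 and the known concentrations, [Cr³⁺]^2 in the numerator gives [Cr³⁺] = 7.9 × 10^-5 M.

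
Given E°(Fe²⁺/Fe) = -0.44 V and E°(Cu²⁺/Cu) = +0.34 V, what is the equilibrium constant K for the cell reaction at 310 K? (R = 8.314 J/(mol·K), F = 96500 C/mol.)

E°_cell = +0.34 − (-0.44) = 0.78 V, with n = 2 electrons transferred.
At equilibrium E = 0, so the Nernst equation gives ln K = nFE°/RT = (2)(96500)(0.78)/((8.314)(310)) = 58.41.
K = e^58.41 = 2.3 × 10^25.

2.3 × 10^25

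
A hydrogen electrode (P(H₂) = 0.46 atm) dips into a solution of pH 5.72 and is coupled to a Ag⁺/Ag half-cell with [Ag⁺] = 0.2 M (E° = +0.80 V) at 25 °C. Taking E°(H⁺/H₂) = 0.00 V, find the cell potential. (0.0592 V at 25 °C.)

1.09 V

The Ag⁺/Ag couple is the cathode, so E°_cell = 0.80 V; n = 2.
[H⁺] = 10^(−5.72) = 1.9 × 10^-6 M, and Q = [H⁺]^2 / ([Ag⁺]^2·P(H₂)) = 1.97 × 10^-10.
E = E° − (0.0592/2) log Q = 0.80 − (0.0592/2)(-9.705) = 1.087 V.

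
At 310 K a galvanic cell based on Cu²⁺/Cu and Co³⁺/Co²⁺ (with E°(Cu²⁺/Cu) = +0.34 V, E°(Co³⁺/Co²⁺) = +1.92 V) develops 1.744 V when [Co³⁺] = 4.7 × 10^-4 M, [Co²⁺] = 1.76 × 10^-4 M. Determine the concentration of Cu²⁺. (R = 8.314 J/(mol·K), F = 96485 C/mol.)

3.3 × 10^-5 M

From the Nernst equation, ln Q = nF(E° − E)/RT = 2×96485×(1.58 − 1.744)/(8.314×310) = -12.279, so Q = 4.65 × 10^-6.
With Q = [Cu²⁺]·[Co²⁺]^2/[Co³⁺]^2 and the known concentrations, [Cu²⁺] in the numerator gives [Cu²⁺] = 3.3 × 10^-5 M.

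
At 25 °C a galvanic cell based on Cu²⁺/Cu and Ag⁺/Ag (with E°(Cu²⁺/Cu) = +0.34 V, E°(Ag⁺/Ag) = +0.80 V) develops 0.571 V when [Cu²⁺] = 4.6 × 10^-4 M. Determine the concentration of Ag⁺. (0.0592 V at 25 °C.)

1.6 M

From the Nernst equation, log Q = n(E° − E)/0.0592 = 2(0.46 − 0.571)/0.0592 = -3.750, so Q = 1.78 × 10^-4.
With Q = [Cu²⁺]/[Ag⁺]^2 and the known concentrations, [Ag⁺]^2 in the denominator gives [Ag⁺] = 1.6 M.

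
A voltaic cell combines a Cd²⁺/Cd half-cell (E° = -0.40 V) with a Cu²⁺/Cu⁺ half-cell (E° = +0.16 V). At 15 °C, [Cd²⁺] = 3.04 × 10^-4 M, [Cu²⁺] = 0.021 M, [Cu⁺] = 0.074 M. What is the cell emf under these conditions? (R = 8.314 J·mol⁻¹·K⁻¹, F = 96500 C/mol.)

The Cu²⁺/Cu⁺ couple has the higher reduction potential and acts as the cathode, so E°_cell = +0.16 − (-0.40) = 0.56 V.
Balancing electrons gives n = 2; the reaction quotient is Q = [Cd²⁺]·[Cu⁺]^2/[Cu²⁺]^2 = 0.00377.
E = E° − (RT/nF) ln Q = 0.56 − (8.314×288)/(2×96500) × (-5.579) = 0.560 + 0.069 = 0.629 V.

0.629 V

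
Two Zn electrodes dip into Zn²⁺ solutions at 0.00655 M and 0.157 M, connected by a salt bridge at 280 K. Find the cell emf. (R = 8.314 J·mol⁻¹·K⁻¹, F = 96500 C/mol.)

0.038 V

Both half-cells are Zn²⁺/Zn, so E°_cell = 0. The concentrated side is the cathode; the cell reaction moves Zn²⁺ from high to low concentration with n = 2.
Q = [Zn²⁺]_dilute/[Zn²⁺]_conc = 0.00655/0.157 = 0.0417.
E = 0 − (RT/nF) ln Q = −((8.314×280)/(2×96500))(-3.177) = 0.0383 V.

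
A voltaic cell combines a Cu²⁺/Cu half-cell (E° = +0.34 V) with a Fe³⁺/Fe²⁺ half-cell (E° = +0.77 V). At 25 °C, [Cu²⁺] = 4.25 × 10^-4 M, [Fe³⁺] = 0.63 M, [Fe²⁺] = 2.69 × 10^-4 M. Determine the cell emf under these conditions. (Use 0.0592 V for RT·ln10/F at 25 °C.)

0.729 V

The Fe³⁺/Fe²⁺ couple has the higher reduction potential and acts as the cathode, so E°_cell = +0.77 − (+0.34) = 0.43 V.
Balancing electrons gives n = 2; the reaction quotient is Q = [Cu²⁺]·[Fe²⁺]^2/[Fe³⁺]^2 = 7.75 × 10^-11.
At 25 °C, E = E° − (0.0592/n) log Q = 0.43 − (0.0592/2)(-10.111) = 0.430 + 0.299 = 0.729 V.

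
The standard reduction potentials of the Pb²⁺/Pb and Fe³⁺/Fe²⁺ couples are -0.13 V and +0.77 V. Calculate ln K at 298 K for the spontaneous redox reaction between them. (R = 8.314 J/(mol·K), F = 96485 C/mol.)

ln K = 70.1

E°_cell = +0.77 − (-0.13) = 0.90 V, with n = 2 electrons transferred.
At equilibrium E = 0, so the Nernst equation gives ln K = nFE°/RT = (2)(96485)(0.90)/((8.314)(298)) = 70.10.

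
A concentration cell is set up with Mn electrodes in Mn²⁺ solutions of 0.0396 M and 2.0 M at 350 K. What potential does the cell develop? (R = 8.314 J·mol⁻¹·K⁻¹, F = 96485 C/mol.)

Both half-cells are Mn²⁺/Mn, so E°_cell = 0. The concentrated side is the cathode; the cell reaction moves Mn²⁺ from high to low concentration with n = 2.
Q = [Mn²⁺]_dilute/[Mn²⁺]_conc = 0.0396/2.0 = 0.0198.
E = 0 − (RT/nF) ln Q = −((8.314×350)/(2×96485))(-3.922) = 0.0591 V.

0.059 V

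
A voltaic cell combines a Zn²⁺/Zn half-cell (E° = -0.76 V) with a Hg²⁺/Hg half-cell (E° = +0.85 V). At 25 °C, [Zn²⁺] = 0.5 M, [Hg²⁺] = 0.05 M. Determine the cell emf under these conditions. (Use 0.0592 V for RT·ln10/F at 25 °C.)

The Hg²⁺/Hg couple has the higher reduction potential and acts as the cathode, so E°_cell = +0.85 − (-0.76) = 1.61 V.
Balancing electrons gives n = 2; the reaction quotient is Q = [Zn²⁺]/[Hg²⁺] = 10.0.
At 25 °C, E = E° − (0.0592/n) log Q = 1.61 − (0.0592/2)(1.000) = 1.610 − 0.030 = 1.580 V.

1.58 V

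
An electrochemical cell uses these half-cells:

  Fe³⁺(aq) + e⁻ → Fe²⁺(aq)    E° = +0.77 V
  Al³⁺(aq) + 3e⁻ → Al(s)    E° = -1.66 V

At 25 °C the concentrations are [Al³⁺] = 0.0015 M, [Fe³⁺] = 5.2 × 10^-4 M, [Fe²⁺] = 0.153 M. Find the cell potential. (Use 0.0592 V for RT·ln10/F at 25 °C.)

The Fe³⁺/Fe²⁺ couple has the higher reduction potential and acts as the cathode, so E°_cell = +0.77 − (-1.66) = 2.43 V.
Balancing electrons gives n = 3; the reaction quotient is Q = [Al³⁺]·[Fe²⁺]^3/[Fe³⁺]^3 = 3.82 × 10^4.
At 25 °C, E = E° − (0.0592/n) log Q = 2.43 − (0.0592/3)(4.582) = 2.430 − 0.090 = 2.340 V.

2.34 V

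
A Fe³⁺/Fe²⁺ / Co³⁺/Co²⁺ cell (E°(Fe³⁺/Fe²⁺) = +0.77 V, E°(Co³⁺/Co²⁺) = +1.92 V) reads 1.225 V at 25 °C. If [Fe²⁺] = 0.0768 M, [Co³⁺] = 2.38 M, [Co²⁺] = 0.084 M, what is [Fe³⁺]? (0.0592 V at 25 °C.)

0.12 M

From the Nernst equation, log Q = n(E° − E)/0.0592 = 1(1.15 − 1.225)/0.0592 = -1.267, so Q = 0.0541.
With Q = [Fe³⁺]·[Co²⁺]/([Fe²⁺]·[Co³⁺]) and the known concentrations, [Fe³⁺] in the numerator gives [Fe³⁺] = 0.12 M.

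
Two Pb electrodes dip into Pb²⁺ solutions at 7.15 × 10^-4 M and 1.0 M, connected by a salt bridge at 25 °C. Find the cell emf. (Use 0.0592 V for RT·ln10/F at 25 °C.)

Both half-cells are Pb²⁺/Pb, so E°_cell = 0. The concentrated side is the cathode; the cell reaction moves Pb²⁺ from high to low concentration with n = 2.
Q = [Pb²⁺]_dilute/[Pb²⁺]_conc = 7.15 × 10^-4/1.0 = 7.15 × 10^-4.
E = 0 − (0.0592/2) log Q = −(0.0592/2)(-3.146) = 0.0931 V.

0.093 V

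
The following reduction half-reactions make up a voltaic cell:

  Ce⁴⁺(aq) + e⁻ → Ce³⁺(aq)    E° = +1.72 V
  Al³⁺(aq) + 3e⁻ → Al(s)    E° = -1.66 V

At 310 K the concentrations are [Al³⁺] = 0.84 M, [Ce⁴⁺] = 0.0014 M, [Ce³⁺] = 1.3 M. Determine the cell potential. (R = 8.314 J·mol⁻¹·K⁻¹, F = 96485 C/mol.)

The Ce⁴⁺/Ce³⁺ couple has the higher reduction potential and acts as the cathode, so E°_cell = +1.72 − (-1.66) = 3.38 V.
Balancing electrons gives n = 3; the reaction quotient is Q = [Al³⁺]·[Ce³⁺]^3/[Ce⁴⁺]^3 = 6.73 × 10^8.
E = E° − (RT/nF) ln Q = 3.38 − (8.314×310)/(3×96485) × (20.327) = 3.380 − 0.181 = 3.199 V.

3.20 V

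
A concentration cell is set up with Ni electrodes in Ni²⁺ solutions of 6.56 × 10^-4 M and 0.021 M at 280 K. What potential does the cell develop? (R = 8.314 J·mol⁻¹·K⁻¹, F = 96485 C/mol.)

0.042 V

Both half-cells are Ni²⁺/Ni, so E°_cell = 0. The concentrated side is the cathode; the cell reaction moves Ni²⁺ from high to low concentration with n = 2.
Q = [Ni²⁺]_dilute/[Ni²⁺]_conc = 6.56 × 10^-4/0.021 = 0.0312.
E = 0 − (RT/nF) ln Q = −((8.314×280)/(2×96485))(-3.466) = 0.0418 V.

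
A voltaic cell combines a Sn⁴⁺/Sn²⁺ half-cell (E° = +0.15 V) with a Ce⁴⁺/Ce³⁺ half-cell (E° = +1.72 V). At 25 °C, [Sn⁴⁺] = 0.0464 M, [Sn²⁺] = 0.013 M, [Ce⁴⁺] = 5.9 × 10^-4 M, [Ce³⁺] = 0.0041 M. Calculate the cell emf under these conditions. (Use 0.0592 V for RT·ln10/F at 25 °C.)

1.50 V

The Ce⁴⁺/Ce³⁺ couple has the higher reduction potential and acts as the cathode, so E°_cell = +1.72 − (+0.15) = 1.57 V.
Balancing electrons gives n = 2; the reaction quotient is Q = [Sn⁴⁺]·[Ce³⁺]^2/([Sn²⁺]·[Ce⁴⁺]^2) = 172.
At 25 °C, E = E° − (0.0592/n) log Q = 1.57 − (0.0592/2)(2.236) = 1.570 − 0.066 = 1.504 V.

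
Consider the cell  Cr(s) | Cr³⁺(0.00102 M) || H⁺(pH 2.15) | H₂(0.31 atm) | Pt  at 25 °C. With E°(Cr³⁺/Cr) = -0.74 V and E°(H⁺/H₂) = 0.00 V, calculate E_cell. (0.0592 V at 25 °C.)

0.69 V

The hydrogen couple is the cathode, so E°_cell = 0.74 V; n = 6.
[H⁺] = 10^(−2.15) = 0.0071 M, and Q = [Cr³⁺]^2·P(H₂)^3 / [H⁺]^6 = 2.46 × 10^5.
E = E° − (0.0592/6) log Q = 0.74 − (0.0592/6)(5.391) = 0.687 V.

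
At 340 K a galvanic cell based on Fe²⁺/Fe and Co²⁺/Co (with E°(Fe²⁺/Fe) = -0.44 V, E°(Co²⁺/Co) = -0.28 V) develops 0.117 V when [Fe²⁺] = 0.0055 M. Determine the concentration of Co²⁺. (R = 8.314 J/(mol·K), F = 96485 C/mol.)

From the Nernst equation, ln Q = nF(E° − E)/RT = 2×96485×(0.16 − 0.117)/(8.314×340) = 2.935, so Q = 18.8.
With Q = [Fe²⁺]/[Co²⁺] and the known concentrations, [Co²⁺] in the denominator gives [Co²⁺] = 2.9 × 10^-4 M.

2.9 × 10^-4 M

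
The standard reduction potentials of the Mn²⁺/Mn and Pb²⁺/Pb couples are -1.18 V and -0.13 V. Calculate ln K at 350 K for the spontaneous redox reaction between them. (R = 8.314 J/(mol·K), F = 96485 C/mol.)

ln K = 69.6

E°_cell = -0.13 − (-1.18) = 1.05 V, with n = 2 electrons transferred.
At equilibrium E = 0, so the Nernst equation gives ln K = nFE°/RT = (2)(96485)(1.05)/((8.314)(350)) = 69.63.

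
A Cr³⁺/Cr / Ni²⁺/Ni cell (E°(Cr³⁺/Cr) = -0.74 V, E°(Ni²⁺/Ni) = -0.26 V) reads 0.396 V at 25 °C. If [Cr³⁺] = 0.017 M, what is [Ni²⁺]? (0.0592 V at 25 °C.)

9.6 × 10^-5 M

From the Nernst equation, log Q = n(E° − E)/0.0592 = 6(0.48 − 0.396)/0.0592 = 8.514, so Q = 3.26 × 10^8.
With Q = [Cr³⁺]^2/[Ni²⁺]^3 and the known concentrations, [Ni²⁺]^3 in the denominator gives [Ni²⁺] = 9.6 × 10^-5 M.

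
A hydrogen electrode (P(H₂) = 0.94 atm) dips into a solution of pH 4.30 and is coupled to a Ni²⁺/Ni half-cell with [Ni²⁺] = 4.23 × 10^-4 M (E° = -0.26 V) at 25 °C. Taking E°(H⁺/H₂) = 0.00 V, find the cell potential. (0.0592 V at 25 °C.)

The hydrogen couple is the cathode, so E°_cell = 0.26 V; n = 2.
[H⁺] = 10^(−4.30) = 5 × 10^-5 M, and Q = [Ni²⁺]·P(H₂) / [H⁺]^2 = 1.58 × 10^5.
E = E° − (0.0592/2) log Q = 0.26 − (0.0592/2)(5.199) = 0.106 V.

0.11 V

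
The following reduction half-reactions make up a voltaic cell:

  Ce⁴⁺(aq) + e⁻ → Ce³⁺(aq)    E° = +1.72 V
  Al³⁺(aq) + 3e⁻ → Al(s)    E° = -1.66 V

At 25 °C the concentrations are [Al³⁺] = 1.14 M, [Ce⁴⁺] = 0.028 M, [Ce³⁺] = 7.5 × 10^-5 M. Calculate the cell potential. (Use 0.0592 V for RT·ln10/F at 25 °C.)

3.53 V

The Ce⁴⁺/Ce³⁺ couple has the higher reduction potential and acts as the cathode, so E°_cell = +1.72 − (-1.66) = 3.38 V.
Balancing electrons gives n = 3; the reaction quotient is Q = [Al³⁺]·[Ce³⁺]^3/[Ce⁴⁺]^3 = 2.19 × 10^-8.
At 25 °C, E = E° − (0.0592/n) log Q = 3.38 − (0.0592/3)(-7.659) = 3.380 + 0.151 = 3.531 V.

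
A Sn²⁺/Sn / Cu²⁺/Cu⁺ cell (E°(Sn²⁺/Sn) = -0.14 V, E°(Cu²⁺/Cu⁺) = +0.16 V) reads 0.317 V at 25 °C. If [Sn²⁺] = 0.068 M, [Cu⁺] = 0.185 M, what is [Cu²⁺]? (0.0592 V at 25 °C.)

0.093 M

From the Nernst equation, log Q = n(E° − E)/0.0592 = 2(0.30 − 0.317)/0.0592 = -0.574, so Q = 0.266.
With Q = [Sn²⁺]·[Cu⁺]^2/[Cu²⁺]^2 and the known concentrations, [Cu²⁺]^2 in the denominator gives [Cu²⁺] = 0.093 M.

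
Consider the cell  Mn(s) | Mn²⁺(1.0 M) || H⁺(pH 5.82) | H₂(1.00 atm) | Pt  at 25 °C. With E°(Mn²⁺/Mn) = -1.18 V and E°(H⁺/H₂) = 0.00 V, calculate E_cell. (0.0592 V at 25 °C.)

The hydrogen couple is the cathode, so E°_cell = 1.18 V; n = 2.
[H⁺] = 10^(−5.82) = 1.5 × 10^-6 M, and Q = [Mn²⁺]·P(H₂) / [H⁺]^2 = 4.37 × 10^11.
E = E° − (0.0592/2) log Q = 1.18 − (0.0592/2)(11.640) = 0.835 V.

0.84 V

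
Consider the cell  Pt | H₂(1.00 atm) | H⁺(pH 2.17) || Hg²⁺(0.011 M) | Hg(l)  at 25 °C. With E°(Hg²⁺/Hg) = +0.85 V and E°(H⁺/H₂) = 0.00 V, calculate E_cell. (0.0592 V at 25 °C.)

The Hg²⁺/Hg couple is the cathode, so E°_cell = 0.85 V; n = 2.
[H⁺] = 10^(−2.17) = 0.0068 M, and Q = [H⁺]^2 / ([Hg²⁺]·P(H₂)) = 0.00416.
E = E° − (0.0592/2) log Q = 0.85 − (0.0592/2)(-2.381) = 0.920 V.

0.92 V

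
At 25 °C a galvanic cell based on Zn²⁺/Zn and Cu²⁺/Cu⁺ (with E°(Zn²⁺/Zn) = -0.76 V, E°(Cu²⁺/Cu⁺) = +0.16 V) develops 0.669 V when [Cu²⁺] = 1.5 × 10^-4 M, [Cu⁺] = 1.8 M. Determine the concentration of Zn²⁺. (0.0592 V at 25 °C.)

2.1 M

From the Nernst equation, log Q = n(E° − E)/0.0592 = 2(0.92 − 0.669)/0.0592 = 8.480, so Q = 3.02 × 10^8.
With Q = [Zn²⁺]·[Cu⁺]^2/[Cu²⁺]^2 and the known concentrations, [Zn²⁺] in the numerator gives [Zn²⁺] = 2.1 M.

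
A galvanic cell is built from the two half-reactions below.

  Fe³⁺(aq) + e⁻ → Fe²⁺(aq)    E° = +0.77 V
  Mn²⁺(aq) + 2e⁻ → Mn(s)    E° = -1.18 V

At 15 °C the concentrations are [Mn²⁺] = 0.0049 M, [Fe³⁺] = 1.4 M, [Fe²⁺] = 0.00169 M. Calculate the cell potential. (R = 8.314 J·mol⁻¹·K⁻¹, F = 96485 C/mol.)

2.18 V

The Fe³⁺/Fe²⁺ couple has the higher reduction potential and acts as the cathode, so E°_cell = +0.77 − (-1.18) = 1.95 V.
Balancing electrons gives n = 2; the reaction quotient is Q = [Mn²⁺]·[Fe²⁺]^2/[Fe³⁺]^2 = 7.14 × 10^-9.
E = E° − (RT/nF) ln Q = 1.95 − (8.314×288)/(2×96485) × (-18.758) = 1.950 + 0.233 = 2.183 V.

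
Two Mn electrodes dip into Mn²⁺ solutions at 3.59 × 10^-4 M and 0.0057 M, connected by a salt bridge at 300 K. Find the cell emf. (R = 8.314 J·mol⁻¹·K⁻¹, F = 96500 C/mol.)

Both half-cells are Mn²⁺/Mn, so E°_cell = 0. The concentrated side is the cathode; the cell reaction moves Mn²⁺ from high to low concentration with n = 2.
Q = [Mn²⁺]_dilute/[Mn²⁺]_conc = 3.59 × 10^-4/0.0057 = 0.0630.
E = 0 − (RT/nF) ln Q = −((8.314×300)/(2×96500))(-2.765) = 0.0357 V.

0.036 V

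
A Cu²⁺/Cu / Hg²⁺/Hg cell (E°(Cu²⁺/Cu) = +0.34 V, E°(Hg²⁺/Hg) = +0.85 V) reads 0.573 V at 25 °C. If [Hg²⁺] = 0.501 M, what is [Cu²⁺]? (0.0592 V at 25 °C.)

From the Nernst equation, log Q = n(E° − E)/0.0592 = 2(0.51 − 0.573)/0.0592 = -2.128, so Q = 0.00744.
With Q = [Cu²⁺]/[Hg²⁺] and the known concentrations, [Cu²⁺] in the numerator gives [Cu²⁺] = 0.0037 M.

0.0037 M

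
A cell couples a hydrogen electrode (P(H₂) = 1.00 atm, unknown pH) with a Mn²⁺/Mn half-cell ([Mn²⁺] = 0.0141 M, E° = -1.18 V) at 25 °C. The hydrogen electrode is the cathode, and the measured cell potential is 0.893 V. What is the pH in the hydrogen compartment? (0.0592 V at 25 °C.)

E°_cell = 1.18 V and n = 2.
log Q = n(E° − E)/0.0592 = 2×(1.18 − 0.893)/0.0592 = 9.696.
With Q = [Mn²⁺]·P(H₂) / [H⁺]^2, solving for [H⁺] gives log[H⁺] = -5.773, so pH = 5.77.

pH = 5.77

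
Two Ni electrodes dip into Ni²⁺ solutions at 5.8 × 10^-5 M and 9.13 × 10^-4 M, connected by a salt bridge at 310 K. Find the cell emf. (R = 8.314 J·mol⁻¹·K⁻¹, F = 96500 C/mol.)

Both half-cells are Ni²⁺/Ni, so E°_cell = 0. The concentrated side is the cathode; the cell reaction moves Ni²⁺ from high to low concentration with n = 2.
Q = [Ni²⁺]_dilute/[Ni²⁺]_conc = 5.8 × 10^-5/9.13 × 10^-4 = 0.0635.
E = 0 − (RT/nF) ln Q = −((8.314×310)/(2×96500))(-2.756) = 0.0368 V.

0.037 V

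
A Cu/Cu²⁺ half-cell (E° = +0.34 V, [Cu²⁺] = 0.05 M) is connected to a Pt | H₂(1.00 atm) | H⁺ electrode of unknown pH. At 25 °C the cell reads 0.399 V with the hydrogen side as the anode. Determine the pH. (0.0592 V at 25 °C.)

pH = 1.65

E°_cell = 0.34 V and n = 2.
log Q = n(E° − E)/0.0592 = 2×(0.34 − 0.399)/0.0592 = -1.993.
With Q = [H⁺]^2 / ([Cu²⁺]·P(H₂)), solving for [H⁺] gives log[H⁺] = -1.647, so pH = 1.65.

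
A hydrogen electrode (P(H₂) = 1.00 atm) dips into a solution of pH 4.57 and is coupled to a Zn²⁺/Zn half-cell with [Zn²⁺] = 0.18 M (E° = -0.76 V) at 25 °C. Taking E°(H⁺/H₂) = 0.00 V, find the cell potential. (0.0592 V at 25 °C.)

0.51 V

The hydrogen couple is the cathode, so E°_cell = 0.76 V; n = 2.
[H⁺] = 10^(−4.57) = 2.7 × 10^-5 M, and Q = [Zn²⁺]·P(H₂) / [H⁺]^2 = 2.48 × 10^8.
E = E° − (0.0592/2) log Q = 0.76 − (0.0592/2)(8.395) = 0.512 V.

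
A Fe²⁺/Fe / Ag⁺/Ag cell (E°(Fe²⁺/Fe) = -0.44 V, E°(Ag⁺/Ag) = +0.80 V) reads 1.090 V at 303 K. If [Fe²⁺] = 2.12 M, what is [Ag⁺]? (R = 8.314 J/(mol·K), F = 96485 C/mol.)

0.0047 M

From the Nernst equation, ln Q = nF(E° − E)/RT = 2×96485×(1.24 − 1.090)/(8.314×303) = 11.490, so Q = 9.78 × 10^4.
With Q = [Fe²⁺]/[Ag⁺]^2 and the known concentrations, [Ag⁺]^2 in the denominator gives [Ag⁺] = 0.0047 M.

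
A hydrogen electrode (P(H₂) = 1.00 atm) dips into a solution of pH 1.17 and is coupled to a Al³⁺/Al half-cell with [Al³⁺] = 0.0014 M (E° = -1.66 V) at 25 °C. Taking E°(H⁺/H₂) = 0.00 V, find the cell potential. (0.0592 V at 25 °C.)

1.65 V

The hydrogen couple is the cathode, so E°_cell = 1.66 V; n = 6.
[H⁺] = 10^(−1.17) = 0.068 M, and Q = [Al³⁺]^2·P(H₂)^3 / [H⁺]^6 = 20.5.
E = E° − (0.0592/6) log Q = 1.66 − (0.0592/6)(1.312) = 1.647 V.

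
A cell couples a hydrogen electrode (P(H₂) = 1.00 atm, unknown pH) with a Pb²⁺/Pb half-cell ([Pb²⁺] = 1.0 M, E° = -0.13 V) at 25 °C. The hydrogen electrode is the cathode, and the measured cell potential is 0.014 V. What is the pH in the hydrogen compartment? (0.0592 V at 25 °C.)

pH = 1.96

E°_cell = 0.13 V and n = 2.
log Q = n(E° − E)/0.0592 = 2×(0.13 − 0.014)/0.0592 = 3.919.
With Q = [Pb²⁺]·P(H₂) / [H⁺]^2, solving for [H⁺] gives log[H⁺] = -1.959, so pH = 1.96.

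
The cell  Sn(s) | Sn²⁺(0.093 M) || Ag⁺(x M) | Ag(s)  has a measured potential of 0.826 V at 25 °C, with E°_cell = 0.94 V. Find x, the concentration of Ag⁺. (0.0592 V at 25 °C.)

From the Nernst equation, log Q = n(E° − E)/0.0592 = 2(0.94 − 0.826)/0.0592 = 3.851, so Q = 7100.
With Q = [Sn²⁺]/[Ag⁺]^2 and the known concentrations, [Ag⁺]^2 in the denominator gives [Ag⁺] = 0.0036 M.

0.0036 M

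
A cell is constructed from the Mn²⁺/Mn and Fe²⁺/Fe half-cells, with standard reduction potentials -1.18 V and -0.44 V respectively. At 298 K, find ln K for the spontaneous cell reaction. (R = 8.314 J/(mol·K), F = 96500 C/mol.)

E°_cell = -0.44 − (-1.18) = 0.74 V, with n = 2 electrons transferred.
At equilibrium E = 0, so the Nernst equation gives ln K = nFE°/RT = (2)(96500)(0.74)/((8.314)(298)) = 57.65.

ln K = 57.6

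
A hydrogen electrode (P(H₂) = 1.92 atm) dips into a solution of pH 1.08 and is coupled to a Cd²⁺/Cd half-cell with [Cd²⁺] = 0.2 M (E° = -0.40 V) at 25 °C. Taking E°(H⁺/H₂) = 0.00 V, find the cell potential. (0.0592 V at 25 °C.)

0.35 V

The hydrogen couple is the cathode, so E°_cell = 0.40 V; n = 2.
[H⁺] = 10^(−1.08) = 0.083 M, and Q = [Cd²⁺]·P(H₂) / [H⁺]^2 = 55.5.
E = E° − (0.0592/2) log Q = 0.40 − (0.0592/2)(1.744) = 0.348 V.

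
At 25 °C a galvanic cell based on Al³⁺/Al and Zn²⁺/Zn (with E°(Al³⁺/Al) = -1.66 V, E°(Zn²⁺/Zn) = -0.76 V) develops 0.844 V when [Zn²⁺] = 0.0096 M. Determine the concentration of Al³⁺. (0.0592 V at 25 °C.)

From the Nernst equation, log Q = n(E° − E)/0.0592 = 6(0.90 − 0.844)/0.0592 = 5.676, so Q = 4.74 × 10^5.
With Q = [Al³⁺]^2/[Zn²⁺]^3 and the known concentrations, [Al³⁺]^2 in the numerator gives [Al³⁺] = 0.65 M.

0.65 M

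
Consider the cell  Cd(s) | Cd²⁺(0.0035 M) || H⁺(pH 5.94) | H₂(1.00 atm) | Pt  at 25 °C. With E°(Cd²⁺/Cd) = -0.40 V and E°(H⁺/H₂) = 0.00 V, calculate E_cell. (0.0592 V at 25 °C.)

0.12 V

The hydrogen couple is the cathode, so E°_cell = 0.40 V; n = 2.
[H⁺] = 10^(−5.94) = 1.1 × 10^-6 M, and Q = [Cd²⁺]·P(H₂) / [H⁺]^2 = 2.66 × 10^9.
E = E° − (0.0592/2) log Q = 0.40 − (0.0592/2)(9.424) = 0.121 V.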